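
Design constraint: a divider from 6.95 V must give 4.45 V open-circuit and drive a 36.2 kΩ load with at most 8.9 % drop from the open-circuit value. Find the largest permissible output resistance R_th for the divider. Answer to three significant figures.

R_th ≤ 3.54 kΩ

Loading drop = R_th/(R_th + R_L) ≤ 0.0890, so R_th ≤ R_L · ε/(1−ε) = 36.2 kΩ × 0.0890/0.9110 = 3.54 kΩ.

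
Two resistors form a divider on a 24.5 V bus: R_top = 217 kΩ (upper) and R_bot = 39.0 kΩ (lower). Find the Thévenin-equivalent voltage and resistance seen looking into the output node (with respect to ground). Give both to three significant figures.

V_th is the open-circuit tap voltage: 24.5 × 39.0/(217 + 39.0) = 3.73 V.
With the supply zeroed, R_top and R_bot appear in parallel from the tap: R_th = R_top‖R_bot = (217 × 39.0)/256.0 = 33.1 kΩ.

V_th = 3.73 V, R_th = 33.1 kΩ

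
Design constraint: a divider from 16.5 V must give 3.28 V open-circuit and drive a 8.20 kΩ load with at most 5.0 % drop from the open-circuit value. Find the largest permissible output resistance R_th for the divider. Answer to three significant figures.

R_th ≤ 432 Ω

Loading drop = R_th/(R_th + R_L) ≤ 0.0500, so R_th ≤ R_L · ε/(1−ε) = 8.20 kΩ × 0.0500/0.9500 = 432 Ω.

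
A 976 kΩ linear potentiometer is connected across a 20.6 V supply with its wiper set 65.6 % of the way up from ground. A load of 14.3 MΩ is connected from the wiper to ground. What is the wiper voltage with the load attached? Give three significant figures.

V ≈ 13.3 V

The wiper splits the pot into (1−α)R = 335.7 kΩ above and αR = 640.3 kΩ below.
Lower section ‖ load = 612.8 kΩ.
V_wiper = 20.6 × 612.8/(335.7 + 612.8) = 13.3 V.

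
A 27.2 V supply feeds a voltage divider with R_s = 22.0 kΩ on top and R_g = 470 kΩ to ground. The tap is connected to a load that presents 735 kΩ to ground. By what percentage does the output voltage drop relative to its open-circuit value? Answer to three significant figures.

2.78 %

The divider's output (Thévenin) resistance is R_s‖R_g = 21.02 kΩ.
Fractional drop under load = R_th/(R_th + R_L) = 21.02 / (21.02 + 735) = 0.02780.
So the output falls by 2.78 %.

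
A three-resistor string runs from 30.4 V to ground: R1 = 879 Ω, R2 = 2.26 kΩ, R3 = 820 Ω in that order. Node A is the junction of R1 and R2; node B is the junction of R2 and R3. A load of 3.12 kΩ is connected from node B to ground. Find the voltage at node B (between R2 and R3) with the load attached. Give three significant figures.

At node B, R3 is in parallel with the load: R3‖R_L = 649.3 Ω.
Below node A the resistance is R2 + (R3‖R_L) = 2909 Ω, so V_A = 30.4 × 2909/3788 = 23.35 V.
Then V_B = V_A × (R3‖R_L)/(R2 + R3‖R_L) = 23.35 × 649.3/2909 = 5.21 V.

V ≈ 5.21 V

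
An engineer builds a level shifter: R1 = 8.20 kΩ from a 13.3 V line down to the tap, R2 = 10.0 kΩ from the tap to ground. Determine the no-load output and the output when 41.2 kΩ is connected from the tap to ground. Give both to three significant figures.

Open-circuit: V = 13.3 × 10.0/(8.20 + 10.0) = 7.31 V.
With the load, R2 becomes R2‖R_L = 8.047 kΩ, so V = 13.3 × 8.047/16.25 = 6.59 V.

Unloaded: 7.31 V; loaded: 6.59 V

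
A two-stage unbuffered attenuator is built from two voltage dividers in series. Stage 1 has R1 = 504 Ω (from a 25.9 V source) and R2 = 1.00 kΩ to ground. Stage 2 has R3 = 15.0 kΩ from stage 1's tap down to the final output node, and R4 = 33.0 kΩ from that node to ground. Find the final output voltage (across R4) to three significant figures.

V_out ≈ 11.8 V

Stage 2 presents R3+R4 = 48000 Ω as a load on stage 1's tap.
Stage 1's lower leg becomes R2‖(R3+R4) = 979.6 Ω, so V_mid = 25.9 × 979.6/1484 = 17.10 V.
Stage 2 is itself unloaded: V_out = V_mid × R4/(R3+R4) = 17.10 × 33000/48000 = 11.8 V.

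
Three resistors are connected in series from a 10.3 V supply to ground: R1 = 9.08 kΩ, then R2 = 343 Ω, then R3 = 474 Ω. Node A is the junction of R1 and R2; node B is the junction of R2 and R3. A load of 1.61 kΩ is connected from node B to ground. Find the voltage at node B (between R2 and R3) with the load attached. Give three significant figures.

V ≈ 0.385 V

At node B, R3 is in parallel with the load: R3‖R_L = 366.2 Ω.
Below node A the resistance is R2 + (R3‖R_L) = 709.2 Ω, so V_A = 10.3 × 709.2/9789 = 0.7462 V.
Then V_B = V_A × (R3‖R_L)/(R2 + R3‖R_L) = 0.7462 × 366.2/709.2 = 0.385 V.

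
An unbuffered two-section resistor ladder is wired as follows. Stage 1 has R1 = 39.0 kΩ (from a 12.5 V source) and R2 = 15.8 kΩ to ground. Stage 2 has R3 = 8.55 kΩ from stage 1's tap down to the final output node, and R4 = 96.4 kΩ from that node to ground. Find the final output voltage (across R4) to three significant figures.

V_out ≈ 2.99 V

Stage 2 presents R3+R4 = 105.0 kΩ as a load on stage 1's tap.
Stage 1's lower leg becomes R2‖(R3+R4) = 13.73 kΩ, so V_mid = 12.5 × 13.73/52.73 = 3.255 V.
Stage 2 is itself unloaded: V_out = V_mid × R4/(R3+R4) = 3.255 × 96.4/105.0 = 2.99 V.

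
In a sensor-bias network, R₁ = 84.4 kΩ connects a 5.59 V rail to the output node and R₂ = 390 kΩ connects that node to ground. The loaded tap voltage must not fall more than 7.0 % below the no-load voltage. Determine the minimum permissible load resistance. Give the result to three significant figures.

Output resistance R_th = R₁‖R₂ = (84.4 × 390)/474.4 = 69.38 kΩ.
The fractional drop is R_th/(R_th + R_L); requiring this ≤ 0.0700 gives R_L ≥ R_th(1/0.0700 − 1) = 69.38 × 13.29 = 922 kΩ.

R_L(min) ≈ 922 kΩ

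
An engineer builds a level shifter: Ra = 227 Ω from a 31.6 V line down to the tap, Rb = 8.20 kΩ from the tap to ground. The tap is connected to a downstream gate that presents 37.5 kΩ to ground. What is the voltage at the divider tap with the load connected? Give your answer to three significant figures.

The load sits in parallel with Rb: Rb‖R_L = (8200 × 37500) / (8200 + 37500) = 6729 Ω.
V_out = 31.6 × 6729 / (227 + 6729) = 31.6 × 6729/6956 = 30.6 V.

V_out ≈ 30.6 V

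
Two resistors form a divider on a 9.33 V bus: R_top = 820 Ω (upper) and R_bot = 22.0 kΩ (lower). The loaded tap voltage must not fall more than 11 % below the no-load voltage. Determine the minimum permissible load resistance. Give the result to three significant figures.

Output resistance R_th = R_top‖R_bot = (820 × 22000)/22820 = 790.5 Ω.
The fractional drop is R_th/(R_th + R_L); requiring this ≤ 0.110 gives R_L ≥ R_th(1/0.110 − 1) = 790.5 × 8.091 = 6.40 kΩ.

R_L(min) ≈ 6.40 kΩ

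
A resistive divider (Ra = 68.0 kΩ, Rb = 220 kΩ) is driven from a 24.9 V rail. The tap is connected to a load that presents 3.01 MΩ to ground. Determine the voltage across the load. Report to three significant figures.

V_out ≈ 18.7 V

The load sits in parallel with Rb: Rb‖R_L = (220 × 3010) / (220 + 3010) = 205.0 kΩ.
V_out = 24.9 × 205.0 / (68.0 + 205.0) = 24.9 × 205.0/273.0 = 18.7 V.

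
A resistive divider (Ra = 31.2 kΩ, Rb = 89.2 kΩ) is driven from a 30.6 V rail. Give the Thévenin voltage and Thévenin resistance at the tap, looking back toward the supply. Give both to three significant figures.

V_th = 22.7 V, R_th = 23.1 kΩ

V_th is the open-circuit tap voltage: 30.6 × 89.2/(31.2 + 89.2) = 22.7 V.
With the supply zeroed, Ra and Rb appear in parallel from the tap: R_th = Ra‖Rb = (31.2 × 89.2)/120.4 = 23.1 kΩ.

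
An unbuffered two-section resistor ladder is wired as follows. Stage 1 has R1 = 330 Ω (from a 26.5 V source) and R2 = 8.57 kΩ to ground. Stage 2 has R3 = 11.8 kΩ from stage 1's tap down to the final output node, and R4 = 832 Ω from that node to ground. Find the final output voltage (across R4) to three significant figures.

Stage 2 presents R3+R4 = 12630 Ω as a load on stage 1's tap.
Stage 1's lower leg becomes R2‖(R3+R4) = 5106 Ω, so V_mid = 26.5 × 5106/5436 = 24.89 V.
Stage 2 is itself unloaded: V_out = V_mid × R4/(R3+R4) = 24.89 × 832/12630 = 1.64 V.

V_out ≈ 1.64 V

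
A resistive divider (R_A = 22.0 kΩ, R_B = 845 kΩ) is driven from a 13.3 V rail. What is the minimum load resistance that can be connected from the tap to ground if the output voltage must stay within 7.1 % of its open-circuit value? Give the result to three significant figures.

R_L(min) ≈ 281 kΩ

Output resistance R_th = R_A‖R_B = (22.0 × 845)/867.0 = 21.44 kΩ.
The fractional drop is R_th/(R_th + R_L); requiring this ≤ 0.0710 gives R_L ≥ R_th(1/0.0710 − 1) = 21.44 × 13.08 = 281 kΩ.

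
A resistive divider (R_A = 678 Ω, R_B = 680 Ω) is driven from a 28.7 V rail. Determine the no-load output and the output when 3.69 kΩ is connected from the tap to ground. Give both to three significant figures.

Unloaded: 14.4 V; loaded: 13.2 V

Open-circuit: V = 28.7 × 680/(678 + 680) = 14.4 V.
With the load, R_B becomes R_B‖R_L = 574.2 Ω, so V = 28.7 × 574.2/1252 = 13.2 V.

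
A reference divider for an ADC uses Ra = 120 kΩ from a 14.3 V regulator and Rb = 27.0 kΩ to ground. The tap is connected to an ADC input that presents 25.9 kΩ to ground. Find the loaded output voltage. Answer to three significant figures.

The load sits in parallel with Rb: Rb‖R_L = (27.0 × 25.9) / (27.0 + 25.9) = 13.22 kΩ.
V_out = 14.3 × 13.22 / (120 + 13.22) = 14.3 × 13.22/133.2 = 1.42 V.

V_out ≈ 1.42 V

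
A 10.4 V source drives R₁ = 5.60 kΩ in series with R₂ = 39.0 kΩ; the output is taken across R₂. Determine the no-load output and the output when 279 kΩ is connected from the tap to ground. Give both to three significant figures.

Open-circuit: V = 10.4 × 39.0/(5.60 + 39.0) = 9.09 V.
With the load, R₂ becomes R₂‖R_L = 34.22 kΩ, so V = 10.4 × 34.22/39.82 = 8.94 V.

Unloaded: 9.09 V; loaded: 8.94 V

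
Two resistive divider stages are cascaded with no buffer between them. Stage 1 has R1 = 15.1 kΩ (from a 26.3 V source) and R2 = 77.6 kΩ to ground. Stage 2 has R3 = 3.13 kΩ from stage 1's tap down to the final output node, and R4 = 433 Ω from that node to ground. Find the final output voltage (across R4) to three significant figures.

V_out ≈ 0.588 V

Stage 2 presents R3+R4 = 3563 Ω as a load on stage 1's tap.
Stage 1's lower leg becomes R2‖(R3+R4) = 3407 Ω, so V_mid = 26.3 × 3407/18510 = 4.841 V.
Stage 2 is itself unloaded: V_out = V_mid × R4/(R3+R4) = 4.841 × 433/3563 = 0.588 V.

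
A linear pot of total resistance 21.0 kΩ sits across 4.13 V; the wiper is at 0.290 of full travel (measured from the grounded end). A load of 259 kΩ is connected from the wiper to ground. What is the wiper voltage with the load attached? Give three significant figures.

The wiper splits the pot into (1−α)R = 14.91 kΩ above and αR = 6.090 kΩ below.
Lower section ‖ load = 5.950 kΩ.
V_wiper = 4.13 × 5.950/(14.91 + 5.950) = 1.18 V.

V ≈ 1.18 V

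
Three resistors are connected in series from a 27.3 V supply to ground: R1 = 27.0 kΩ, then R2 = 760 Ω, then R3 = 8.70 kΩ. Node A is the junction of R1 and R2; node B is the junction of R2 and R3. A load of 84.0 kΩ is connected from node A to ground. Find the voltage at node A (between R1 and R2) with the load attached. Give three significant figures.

V ≈ 6.54 V

Below node A the series string R2+R3 = 9460 Ω sits in parallel with the 84000 Ω load: 8502 Ω.
V_A = 27.3 × 8502/(27000 + 8502) = 6.54 V.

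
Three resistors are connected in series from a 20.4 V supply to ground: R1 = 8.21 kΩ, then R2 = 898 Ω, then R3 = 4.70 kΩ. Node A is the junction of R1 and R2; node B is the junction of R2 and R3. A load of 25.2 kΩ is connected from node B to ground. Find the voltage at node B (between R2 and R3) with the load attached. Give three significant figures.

At node B, R3 is in parallel with the load: R3‖R_L = 3961 Ω.
Below node A the resistance is R2 + (R3‖R_L) = 4859 Ω, so V_A = 20.4 × 4859/13070 = 7.585 V.
Then V_B = V_A × (R3‖R_L)/(R2 + R3‖R_L) = 7.585 × 3961/4859 = 6.18 V.

V ≈ 6.18 V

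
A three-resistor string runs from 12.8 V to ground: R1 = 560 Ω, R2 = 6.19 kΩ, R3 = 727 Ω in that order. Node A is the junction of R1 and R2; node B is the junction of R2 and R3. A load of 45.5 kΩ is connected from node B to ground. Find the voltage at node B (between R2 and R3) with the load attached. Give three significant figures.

V ≈ 1.23 V

At node B, R3 is in parallel with the load: R3‖R_L = 715.6 Ω.
Below node A the resistance is R2 + (R3‖R_L) = 6906 Ω, so V_A = 12.8 × 6906/7466 = 11.84 V.
Then V_B = V_A × (R3‖R_L)/(R2 + R3‖R_L) = 11.84 × 715.6/6906 = 1.23 V.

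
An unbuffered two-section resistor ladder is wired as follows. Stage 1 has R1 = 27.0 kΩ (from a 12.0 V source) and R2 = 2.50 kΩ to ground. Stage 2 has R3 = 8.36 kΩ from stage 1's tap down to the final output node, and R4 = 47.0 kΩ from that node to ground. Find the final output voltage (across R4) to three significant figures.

Stage 2 presents R3+R4 = 55.36 kΩ as a load on stage 1's tap.
Stage 1's lower leg becomes R2‖(R3+R4) = 2.392 kΩ, so V_mid = 12.0 × 2.392/29.39 = 0.9766 V.
Stage 2 is itself unloaded: V_out = V_mid × R4/(R3+R4) = 0.9766 × 47.0/55.36 = 0.829 V.

V_out ≈ 0.829 V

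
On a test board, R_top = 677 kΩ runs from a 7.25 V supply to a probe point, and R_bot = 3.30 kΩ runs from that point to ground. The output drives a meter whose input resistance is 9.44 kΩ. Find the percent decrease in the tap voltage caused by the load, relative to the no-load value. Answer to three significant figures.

25.8 %

Unloaded V = 7.25 × 3.30/680.3 = 0.03517 V.
Loaded: R_bot‖R_L = 2.445 kΩ, giving V = 7.25 × 2.445/679.4 = 0.02609 V.
Drop = (0.03517 − 0.02609) / 0.03517 = 25.8 %.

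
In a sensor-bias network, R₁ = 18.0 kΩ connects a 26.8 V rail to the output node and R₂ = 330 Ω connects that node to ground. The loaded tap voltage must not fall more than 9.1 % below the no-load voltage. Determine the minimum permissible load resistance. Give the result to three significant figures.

Output resistance R_th = R₁‖R₂ = (18000 × 330)/18330 = 324.1 Ω.
The fractional drop is R_th/(R_th + R_L); requiring this ≤ 0.0910 gives R_L ≥ R_th(1/0.0910 − 1) = 324.1 × 9.989 = 3.24 kΩ.

R_L(min) ≈ 3.24 kΩ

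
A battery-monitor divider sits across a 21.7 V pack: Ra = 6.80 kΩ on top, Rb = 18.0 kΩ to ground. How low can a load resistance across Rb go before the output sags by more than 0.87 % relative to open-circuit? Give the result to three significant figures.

R_L(min) ≈ 562 kΩ

Output resistance R_th = Ra‖Rb = (6.80 × 18.0)/24.80 = 4.935 kΩ.
The fractional drop is R_th/(R_th + R_L); requiring this ≤ 0.00870 gives R_L ≥ R_th(1/0.00870 − 1) = 4.935 × 113.9 = 562 kΩ.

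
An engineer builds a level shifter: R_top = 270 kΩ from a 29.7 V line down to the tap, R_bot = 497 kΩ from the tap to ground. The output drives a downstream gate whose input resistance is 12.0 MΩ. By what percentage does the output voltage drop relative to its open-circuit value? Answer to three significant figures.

The divider's output (Thévenin) resistance is R_top‖R_bot = 175.0 kΩ.
Fractional drop under load = R_th/(R_th + R_L) = 175.0 / (175.0 + 12000) = 0.01437.
So the output falls by 1.44 %.

1.44 %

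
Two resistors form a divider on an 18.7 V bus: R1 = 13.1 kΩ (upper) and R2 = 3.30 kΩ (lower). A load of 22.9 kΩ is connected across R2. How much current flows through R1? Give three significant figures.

I ≈ 1.17 mA

R2‖R_L = 2.884 kΩ, so the source sees R1 + R2‖R_L = 15.98 kΩ.
I = 18.7 V / 15.98 kΩ = 1.17 mA.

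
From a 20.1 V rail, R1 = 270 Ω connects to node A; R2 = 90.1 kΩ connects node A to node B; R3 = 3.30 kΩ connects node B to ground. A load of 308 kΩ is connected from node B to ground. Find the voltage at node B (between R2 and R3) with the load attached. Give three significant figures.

V ≈ 0.701 V

At node B, R3 is in parallel with the load: R3‖R_L = 3265 Ω.
Below node A the resistance is R2 + (R3‖R_L) = 93370 Ω, so V_A = 20.1 × 93370/93640 = 20.04 V.
Then V_B = V_A × (R3‖R_L)/(R2 + R3‖R_L) = 20.04 × 3265/93370 = 0.701 V.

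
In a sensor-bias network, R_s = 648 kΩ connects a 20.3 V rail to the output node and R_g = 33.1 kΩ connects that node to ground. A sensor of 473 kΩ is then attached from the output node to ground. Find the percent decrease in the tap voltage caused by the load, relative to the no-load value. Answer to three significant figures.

6.24 %

The divider's output (Thévenin) resistance is R_s‖R_g = 31.49 kΩ.
Fractional drop under load = R_th/(R_th + R_L) = 31.49 / (31.49 + 473) = 0.06242.
So the output falls by 6.24 %.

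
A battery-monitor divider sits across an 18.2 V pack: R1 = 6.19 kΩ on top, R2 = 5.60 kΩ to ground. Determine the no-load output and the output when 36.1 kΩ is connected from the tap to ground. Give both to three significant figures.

Open-circuit: V = 18.2 × 5.60/(6.19 + 5.60) = 8.64 V.
With the load, R2 becomes R2‖R_L = 4.848 kΩ, so V = 18.2 × 4.848/11.04 = 7.99 V.

Unloaded: 8.64 V; loaded: 7.99 V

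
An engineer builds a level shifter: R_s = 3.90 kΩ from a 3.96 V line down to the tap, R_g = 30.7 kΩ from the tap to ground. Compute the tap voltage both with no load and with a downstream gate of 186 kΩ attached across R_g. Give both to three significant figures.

Unloaded: 3.51 V; loaded: 3.45 V

Open-circuit: V = 3.96 × 30.7/(3.90 + 30.7) = 3.51 V.
With the load, R_g becomes R_g‖R_L = 26.35 kΩ, so V = 3.96 × 26.35/30.25 = 3.45 V.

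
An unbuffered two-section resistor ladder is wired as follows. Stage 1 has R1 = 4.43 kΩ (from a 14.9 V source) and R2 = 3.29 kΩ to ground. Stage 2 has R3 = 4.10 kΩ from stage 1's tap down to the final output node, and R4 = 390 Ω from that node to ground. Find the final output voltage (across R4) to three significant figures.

V_out ≈ 0.388 V

Stage 2 presents R3+R4 = 4490 Ω as a load on stage 1's tap.
Stage 1's lower leg becomes R2‖(R3+R4) = 1899 Ω, so V_mid = 14.9 × 1899/6329 = 4.470 V.
Stage 2 is itself unloaded: V_out = V_mid × R4/(R3+R4) = 4.470 × 390/4490 = 0.388 V.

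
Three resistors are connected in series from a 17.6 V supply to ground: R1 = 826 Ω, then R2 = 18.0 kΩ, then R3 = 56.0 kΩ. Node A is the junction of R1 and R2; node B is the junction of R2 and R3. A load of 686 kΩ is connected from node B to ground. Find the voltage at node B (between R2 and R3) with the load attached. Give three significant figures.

At node B, R3 is in parallel with the load: R3‖R_L = 51770 Ω.
Below node A the resistance is R2 + (R3‖R_L) = 69770 Ω, so V_A = 17.6 × 69770/70600 = 17.39 V.
Then V_B = V_A × (R3‖R_L)/(R2 + R3‖R_L) = 17.39 × 51770/69770 = 12.9 V.

V ≈ 12.9 V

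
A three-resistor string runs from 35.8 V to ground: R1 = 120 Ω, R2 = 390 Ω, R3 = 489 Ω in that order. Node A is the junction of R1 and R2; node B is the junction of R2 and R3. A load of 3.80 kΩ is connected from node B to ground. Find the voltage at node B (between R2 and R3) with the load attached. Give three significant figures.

V ≈ 16.4 V

At node B, R3 is in parallel with the load: R3‖R_L = 433.2 Ω.
Below node A the resistance is R2 + (R3‖R_L) = 823.2 Ω, so V_A = 35.8 × 823.2/943.2 = 31.25 V.
Then V_B = V_A × (R3‖R_L)/(R2 + R3‖R_L) = 31.25 × 433.2/823.2 = 16.4 V.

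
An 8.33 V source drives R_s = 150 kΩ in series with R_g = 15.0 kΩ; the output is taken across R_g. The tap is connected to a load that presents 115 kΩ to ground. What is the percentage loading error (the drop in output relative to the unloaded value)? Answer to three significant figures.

Unloaded V = 8.33 × 15.0/165.0 = 0.75727 V.
Loaded: R_g‖R_L = 13.27 kΩ, giving V = 8.33 × 13.27/163.3 = 0.67700 V.
Drop = (0.75727 − 0.67700) / 0.75727 = 10.6 %.

10.6 %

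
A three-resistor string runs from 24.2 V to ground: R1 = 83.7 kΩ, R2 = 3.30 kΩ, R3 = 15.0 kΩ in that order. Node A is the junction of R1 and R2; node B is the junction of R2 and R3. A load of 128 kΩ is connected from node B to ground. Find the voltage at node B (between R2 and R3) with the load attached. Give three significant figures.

At node B, R3 is in parallel with the load: R3‖R_L = 13.43 kΩ.
Below node A the resistance is R2 + (R3‖R_L) = 16.73 kΩ, so V_A = 24.2 × 16.73/100.4 = 4.031 V.
Then V_B = V_A × (R3‖R_L)/(R2 + R3‖R_L) = 4.031 × 13.43/16.73 = 3.24 V.

V ≈ 3.24 V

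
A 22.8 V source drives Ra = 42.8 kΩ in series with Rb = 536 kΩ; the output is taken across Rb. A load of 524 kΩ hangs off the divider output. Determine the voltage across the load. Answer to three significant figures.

V_out ≈ 19.6 V

The load sits in parallel with Rb: Rb‖R_L = (536 × 524) / (536 + 524) = 265.0 kΩ.
V_out = 22.8 × 265.0 / (42.8 + 265.0) = 22.8 × 265.0/307.8 = 19.6 V.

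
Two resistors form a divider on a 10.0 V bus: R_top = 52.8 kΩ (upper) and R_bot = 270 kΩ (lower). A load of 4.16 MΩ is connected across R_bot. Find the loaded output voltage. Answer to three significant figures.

V_out ≈ 8.28 V

The load sits in parallel with R_bot: R_bot‖R_L = (270 × 4160) / (270 + 4160) = 253.5 kΩ.
V_out = 10.0 × 253.5 / (52.8 + 253.5) = 10.0 × 253.5/306.3 = 8.28 V.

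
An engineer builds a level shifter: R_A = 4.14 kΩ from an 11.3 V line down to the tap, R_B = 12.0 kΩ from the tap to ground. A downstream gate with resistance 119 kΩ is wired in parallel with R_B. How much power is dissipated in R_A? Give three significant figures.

P ≈ 2.34 mW

Total resistance from the source is R_A + (R_B‖R_L) = 15.04 kΩ, so I = 11.3/15.04 kΩ = 0.7513 mA.
P = I²·R_A = (0.7513 mA)² × 4.14 kΩ = 2.34 mW.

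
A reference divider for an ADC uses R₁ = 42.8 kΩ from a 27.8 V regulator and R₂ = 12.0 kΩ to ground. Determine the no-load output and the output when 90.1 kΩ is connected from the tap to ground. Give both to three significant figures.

Open-circuit: V = 27.8 × 12.0/(42.8 + 12.0) = 6.09 V.
With the load, R₂ becomes R₂‖R_L = 10.59 kΩ, so V = 27.8 × 10.59/53.39 = 5.51 V.

Unloaded: 6.09 V; loaded: 5.51 V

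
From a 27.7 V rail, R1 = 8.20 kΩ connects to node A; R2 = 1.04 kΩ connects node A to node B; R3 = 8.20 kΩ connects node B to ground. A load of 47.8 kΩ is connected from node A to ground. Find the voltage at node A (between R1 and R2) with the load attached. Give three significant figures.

V ≈ 13.5 V

Below node A the series string R2+R3 = 9.240 kΩ sits in parallel with the 47.8 kΩ load: 7.743 kΩ.
V_A = 27.7 × 7.743/(8.20 + 7.743) = 13.5 V.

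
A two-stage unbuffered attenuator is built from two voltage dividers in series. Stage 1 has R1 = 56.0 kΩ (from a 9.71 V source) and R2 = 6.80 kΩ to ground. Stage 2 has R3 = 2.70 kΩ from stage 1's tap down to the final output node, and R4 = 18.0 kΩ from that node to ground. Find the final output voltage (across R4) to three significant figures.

Stage 2 presents R3+R4 = 20.70 kΩ as a load on stage 1's tap.
Stage 1's lower leg becomes R2‖(R3+R4) = 5.119 kΩ, so V_mid = 9.71 × 5.119/61.12 = 0.8132 V.
Stage 2 is itself unloaded: V_out = V_mid × R4/(R3+R4) = 0.8132 × 18.0/20.70 = 0.707 V.

V_out ≈ 0.707 V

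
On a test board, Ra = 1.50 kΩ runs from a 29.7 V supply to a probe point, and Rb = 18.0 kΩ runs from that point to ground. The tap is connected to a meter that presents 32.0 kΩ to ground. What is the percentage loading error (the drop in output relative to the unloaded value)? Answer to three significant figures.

The divider's output (Thévenin) resistance is Ra‖Rb = 1.385 kΩ.
Fractional drop under load = R_th/(R_th + R_L) = 1.385 / (1.385 + 32.0) = 0.04147.
So the output falls by 4.15 %.

4.15 %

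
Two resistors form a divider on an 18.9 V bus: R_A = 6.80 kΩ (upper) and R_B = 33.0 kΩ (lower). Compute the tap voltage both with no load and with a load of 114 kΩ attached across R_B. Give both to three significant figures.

Unloaded: 15.7 V; loaded: 14.9 V

Open-circuit: V = 18.9 × 33.0/(6.80 + 33.0) = 15.7 V.
With the load, R_B becomes R_B‖R_L = 25.59 kΩ, so V = 18.9 × 25.59/32.39 = 14.9 V.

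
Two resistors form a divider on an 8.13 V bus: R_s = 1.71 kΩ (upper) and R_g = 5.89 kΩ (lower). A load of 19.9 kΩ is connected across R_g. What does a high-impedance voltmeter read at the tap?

The load sits in parallel with R_g: R_g‖R_L = (5.89 × 19.9) / (5.89 + 19.9) = 4.545 kΩ.
V_out = 8.13 × 4.545 / (1.71 + 4.545) = 8.13 × 4.545/6.255 = 5.91 V.

V_out ≈ 5.91 V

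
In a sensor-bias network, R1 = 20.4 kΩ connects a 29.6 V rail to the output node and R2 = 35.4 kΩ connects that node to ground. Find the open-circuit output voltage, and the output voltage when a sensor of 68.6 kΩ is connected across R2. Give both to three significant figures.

Unloaded: 18.8 V; loaded: 15.8 V

Open-circuit: V = 29.6 × 35.4/(20.4 + 35.4) = 18.8 V.
With the load, R2 becomes R2‖R_L = 23.35 kΩ, so V = 29.6 × 23.35/43.75 = 15.8 V.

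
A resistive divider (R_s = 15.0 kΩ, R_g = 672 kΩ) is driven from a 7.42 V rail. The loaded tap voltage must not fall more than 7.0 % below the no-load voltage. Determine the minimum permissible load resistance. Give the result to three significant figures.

Output resistance R_th = R_s‖R_g = (15.0 × 672)/687.0 = 14.67 kΩ.
The fractional drop is R_th/(R_th + R_L); requiring this ≤ 0.0700 gives R_L ≥ R_th(1/0.0700 − 1) = 14.67 × 13.29 = 195 kΩ.

R_L(min) ≈ 195 kΩ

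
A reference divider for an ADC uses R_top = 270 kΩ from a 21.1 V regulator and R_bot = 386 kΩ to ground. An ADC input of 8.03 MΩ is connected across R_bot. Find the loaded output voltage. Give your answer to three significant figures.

V_out ≈ 12.2 V

The load sits in parallel with R_bot: R_bot‖R_L = (386 × 8030) / (386 + 8030) = 368.3 kΩ.
V_out = 21.1 × 368.3 / (270 + 368.3) = 21.1 × 368.3/638.3 = 12.2 V.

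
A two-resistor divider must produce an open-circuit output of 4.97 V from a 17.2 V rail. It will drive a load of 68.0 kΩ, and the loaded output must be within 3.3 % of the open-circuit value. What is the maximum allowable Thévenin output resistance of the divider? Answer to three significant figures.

R_th ≤ 2.32 kΩ

Loading drop = R_th/(R_th + R_L) ≤ 0.0330, so R_th ≤ R_L · ε/(1−ε) = 68.0 kΩ × 0.0330/0.9670 = 2.32 kΩ.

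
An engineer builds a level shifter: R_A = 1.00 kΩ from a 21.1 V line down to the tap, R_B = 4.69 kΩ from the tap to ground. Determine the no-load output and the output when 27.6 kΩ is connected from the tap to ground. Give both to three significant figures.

Open-circuit: V = 21.1 × 4.69/(1.00 + 4.69) = 17.4 V.
With the load, R_B becomes R_B‖R_L = 4.009 kΩ, so V = 21.1 × 4.009/5.009 = 16.9 V.

Unloaded: 17.4 V; loaded: 16.9 V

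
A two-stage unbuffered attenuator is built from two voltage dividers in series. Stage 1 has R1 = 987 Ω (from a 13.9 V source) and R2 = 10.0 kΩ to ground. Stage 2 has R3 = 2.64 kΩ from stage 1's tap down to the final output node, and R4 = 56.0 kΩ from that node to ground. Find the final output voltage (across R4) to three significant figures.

V_out ≈ 11.9 V

Stage 2 presents R3+R4 = 58640 Ω as a load on stage 1's tap.
Stage 1's lower leg becomes R2‖(R3+R4) = 8543 Ω, so V_mid = 13.9 × 8543/9530 = 12.46 V.
Stage 2 is itself unloaded: V_out = V_mid × R4/(R3+R4) = 12.46 × 56000/58640 = 11.9 V.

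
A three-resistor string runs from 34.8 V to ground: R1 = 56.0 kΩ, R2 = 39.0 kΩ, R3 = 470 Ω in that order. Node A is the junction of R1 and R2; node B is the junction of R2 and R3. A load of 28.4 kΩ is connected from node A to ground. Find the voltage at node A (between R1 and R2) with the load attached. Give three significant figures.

Below node A the series string R2+R3 = 39470 Ω sits in parallel with the 28400 Ω load: 16520 Ω.
V_A = 34.8 × 16520/(56000 + 16520) = 7.93 V.

V ≈ 7.93 V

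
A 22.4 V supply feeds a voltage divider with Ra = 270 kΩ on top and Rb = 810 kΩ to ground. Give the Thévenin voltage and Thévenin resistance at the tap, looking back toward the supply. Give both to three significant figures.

V_th = 16.8 V, R_th = 202 kΩ

V_th is the open-circuit tap voltage: 22.4 × 810/(270 + 810) = 16.8 V.
With the supply zeroed, Ra and Rb appear in parallel from the tap: R_th = Ra‖Rb = (270 × 810)/1080 = 202 kΩ.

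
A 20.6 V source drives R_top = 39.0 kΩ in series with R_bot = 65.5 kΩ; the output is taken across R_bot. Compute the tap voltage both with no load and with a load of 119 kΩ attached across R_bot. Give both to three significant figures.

Unloaded: 12.9 V; loaded: 10.7 V

Open-circuit: V = 20.6 × 65.5/(39.0 + 65.5) = 12.9 V.
With the load, R_bot becomes R_bot‖R_L = 42.25 kΩ, so V = 20.6 × 42.25/81.25 = 10.7 V.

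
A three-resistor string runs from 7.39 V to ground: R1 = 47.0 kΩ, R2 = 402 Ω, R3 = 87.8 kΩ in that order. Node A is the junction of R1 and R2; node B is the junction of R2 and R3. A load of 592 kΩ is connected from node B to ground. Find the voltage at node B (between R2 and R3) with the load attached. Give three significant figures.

V ≈ 4.56 V

At node B, R3 is in parallel with the load: R3‖R_L = 76460 Ω.
Below node A the resistance is R2 + (R3‖R_L) = 76860 Ω, so V_A = 7.39 × 76860/123900 = 4.586 V.
Then V_B = V_A × (R3‖R_L)/(R2 + R3‖R_L) = 4.586 × 76460/76860 = 4.56 V.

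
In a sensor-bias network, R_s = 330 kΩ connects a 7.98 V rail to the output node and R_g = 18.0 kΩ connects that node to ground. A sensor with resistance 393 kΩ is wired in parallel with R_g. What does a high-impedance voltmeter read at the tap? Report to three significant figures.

V_out ≈ 0.396 V

The load sits in parallel with R_g: R_g‖R_L = (18.0 × 393) / (18.0 + 393) = 17.21 kΩ.
V_out = 7.98 × 17.21 / (330 + 17.21) = 7.98 × 17.21/347.2 = 0.396 V.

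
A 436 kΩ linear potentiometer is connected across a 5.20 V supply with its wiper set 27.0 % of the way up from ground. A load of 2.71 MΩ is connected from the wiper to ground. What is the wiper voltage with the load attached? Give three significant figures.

The wiper splits the pot into (1−α)R = 318.3 kΩ above and αR = 117.7 kΩ below.
Lower section ‖ load = 112.8 kΩ.
V_wiper = 5.20 × 112.8/(318.3 + 112.8) = 1.36 V.

V ≈ 1.36 V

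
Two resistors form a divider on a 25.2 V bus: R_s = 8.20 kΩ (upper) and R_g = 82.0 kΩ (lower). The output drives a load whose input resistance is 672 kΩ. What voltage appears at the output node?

V_out ≈ 22.7 V

The load sits in parallel with R_g: R_g‖R_L = (82.0 × 672) / (82.0 + 672) = 73.08 kΩ.
V_out = 25.2 × 73.08 / (8.20 + 73.08) = 25.2 × 73.08/81.28 = 22.7 V.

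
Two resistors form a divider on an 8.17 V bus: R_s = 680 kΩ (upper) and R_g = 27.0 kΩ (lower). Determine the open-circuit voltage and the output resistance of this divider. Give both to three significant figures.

V_th is the open-circuit tap voltage: 8.17 × 27.0/(680 + 27.0) = 0.312 V.
With the supply zeroed, R_s and R_g appear in parallel from the tap: R_th = R_s‖R_g = (680 × 27.0)/707.0 = 26.0 kΩ.

V_th = 0.312 V, R_th = 26.0 kΩ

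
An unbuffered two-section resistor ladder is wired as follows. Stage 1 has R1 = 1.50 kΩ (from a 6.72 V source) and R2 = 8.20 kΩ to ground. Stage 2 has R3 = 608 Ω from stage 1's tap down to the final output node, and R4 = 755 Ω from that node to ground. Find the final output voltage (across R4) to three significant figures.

Stage 2 presents R3+R4 = 1363 Ω as a load on stage 1's tap.
Stage 1's lower leg becomes R2‖(R3+R4) = 1169 Ω, so V_mid = 6.72 × 1169/2669 = 2.943 V.
Stage 2 is itself unloaded: V_out = V_mid × R4/(R3+R4) = 2.943 × 755/1363 = 1.63 V.

V_out ≈ 1.63 V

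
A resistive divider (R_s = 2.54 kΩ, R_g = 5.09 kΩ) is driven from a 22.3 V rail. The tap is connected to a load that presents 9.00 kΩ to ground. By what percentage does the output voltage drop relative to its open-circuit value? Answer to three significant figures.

The divider's output (Thévenin) resistance is R_s‖R_g = 1.694 kΩ.
Fractional drop under load = R_th/(R_th + R_L) = 1.694 / (1.694 + 9.00) = 0.1584.
So the output falls by 15.8 %.

15.8 %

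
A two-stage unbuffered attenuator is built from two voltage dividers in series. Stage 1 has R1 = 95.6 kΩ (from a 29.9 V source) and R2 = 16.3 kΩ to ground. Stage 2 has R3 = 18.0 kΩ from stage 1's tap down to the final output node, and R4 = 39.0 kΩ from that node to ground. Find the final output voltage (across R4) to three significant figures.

Stage 2 presents R3+R4 = 57.00 kΩ as a load on stage 1's tap.
Stage 1's lower leg becomes R2‖(R3+R4) = 12.68 kΩ, so V_mid = 29.9 × 12.68/108.3 = 3.500 V.
Stage 2 is itself unloaded: V_out = V_mid × R4/(R3+R4) = 3.500 × 39.0/57.00 = 2.39 V.

V_out ≈ 2.39 V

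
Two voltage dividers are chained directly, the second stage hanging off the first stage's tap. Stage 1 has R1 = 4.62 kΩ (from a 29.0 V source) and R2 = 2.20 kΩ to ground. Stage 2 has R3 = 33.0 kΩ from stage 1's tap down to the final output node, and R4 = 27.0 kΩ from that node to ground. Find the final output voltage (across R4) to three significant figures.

V_out ≈ 4.11 V

Stage 2 presents R3+R4 = 60.00 kΩ as a load on stage 1's tap.
Stage 1's lower leg becomes R2‖(R3+R4) = 2.122 kΩ, so V_mid = 29.0 × 2.122/6.742 = 9.128 V.
Stage 2 is itself unloaded: V_out = V_mid × R4/(R3+R4) = 9.128 × 27.0/60.00 = 4.11 V.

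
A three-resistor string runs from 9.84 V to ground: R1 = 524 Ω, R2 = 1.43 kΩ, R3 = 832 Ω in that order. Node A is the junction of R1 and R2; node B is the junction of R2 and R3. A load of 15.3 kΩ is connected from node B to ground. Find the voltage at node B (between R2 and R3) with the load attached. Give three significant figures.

At node B, R3 is in parallel with the load: R3‖R_L = 789.1 Ω.
Below node A the resistance is R2 + (R3‖R_L) = 2219 Ω, so V_A = 9.84 × 2219/2743 = 7.960 V.
Then V_B = V_A × (R3‖R_L)/(R2 + R3‖R_L) = 7.960 × 789.1/2219 = 2.83 V.

V ≈ 2.83 V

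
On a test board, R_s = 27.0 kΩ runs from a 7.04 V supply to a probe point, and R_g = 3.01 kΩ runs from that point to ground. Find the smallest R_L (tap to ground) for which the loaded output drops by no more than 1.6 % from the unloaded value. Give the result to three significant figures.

Output resistance R_th = R_s‖R_g = (27.0 × 3.01)/30.01 = 2.708 kΩ.
The fractional drop is R_th/(R_th + R_L); requiring this ≤ 0.0160 gives R_L ≥ R_th(1/0.0160 − 1) = 2.708 × 61.50 = 167 kΩ.

R_L(min) ≈ 167 kΩ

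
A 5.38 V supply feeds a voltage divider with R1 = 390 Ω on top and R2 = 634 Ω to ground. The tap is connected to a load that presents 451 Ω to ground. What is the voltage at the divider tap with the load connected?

V_out ≈ 2.17 V

The load sits in parallel with R2: R2‖R_L = (634 × 451) / (634 + 451) = 263.5 Ω.
V_out = 5.38 × 263.5 / (390 + 263.5) = 5.38 × 263.5/653.5 = 2.17 V.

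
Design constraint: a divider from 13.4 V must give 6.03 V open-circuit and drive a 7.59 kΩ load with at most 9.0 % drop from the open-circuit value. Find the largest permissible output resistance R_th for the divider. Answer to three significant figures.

Loading drop = R_th/(R_th + R_L) ≤ 0.0900, so R_th ≤ R_L · ε/(1−ε) = 7.59 kΩ × 0.0900/0.9100 = 751 Ω.
(Any R1, R2 with R2/(R1+R2) = 0.450 and R1‖R2 ≤ 751 Ω will meet the spec.)

R_th ≤ 751 Ω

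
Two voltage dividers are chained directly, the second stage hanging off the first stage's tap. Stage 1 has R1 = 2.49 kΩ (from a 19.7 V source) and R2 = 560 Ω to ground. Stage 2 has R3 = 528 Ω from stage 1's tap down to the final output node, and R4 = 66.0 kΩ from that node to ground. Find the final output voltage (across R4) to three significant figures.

V_out ≈ 3.56 V

Stage 2 presents R3+R4 = 66530 Ω as a load on stage 1's tap.
Stage 1's lower leg becomes R2‖(R3+R4) = 555.3 Ω, so V_mid = 19.7 × 555.3/3045 = 3.592 V.
Stage 2 is itself unloaded: V_out = V_mid × R4/(R3+R4) = 3.592 × 66000/66530 = 3.56 V.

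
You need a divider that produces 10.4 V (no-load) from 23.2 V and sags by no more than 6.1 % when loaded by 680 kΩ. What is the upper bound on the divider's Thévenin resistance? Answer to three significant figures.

R_th ≤ 44.2 kΩ

Loading drop = R_th/(R_th + R_L) ≤ 0.0610, so R_th ≤ R_L · ε/(1−ε) = 680 kΩ × 0.0610/0.9390 = 44.2 kΩ.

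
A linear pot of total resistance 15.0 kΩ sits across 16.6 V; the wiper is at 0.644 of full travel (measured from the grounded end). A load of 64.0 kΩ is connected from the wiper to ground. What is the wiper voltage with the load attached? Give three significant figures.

V ≈ 10.1 V

The wiper splits the pot into (1−α)R = 5.340 kΩ above and αR = 9.660 kΩ below.
Lower section ‖ load = 8.393 kΩ.
V_wiper = 16.6 × 8.393/(5.340 + 8.393) = 10.1 V.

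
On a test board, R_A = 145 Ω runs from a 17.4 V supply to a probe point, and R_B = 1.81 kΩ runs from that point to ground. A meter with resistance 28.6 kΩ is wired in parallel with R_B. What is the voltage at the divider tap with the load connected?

V_out ≈ 16.0 V

The load sits in parallel with R_B: R_B‖R_L = (1810 × 28600) / (1810 + 28600) = 1702 Ω.
V_out = 17.4 × 1702 / (145 + 1702) = 17.4 × 1702/1847 = 16.0 V.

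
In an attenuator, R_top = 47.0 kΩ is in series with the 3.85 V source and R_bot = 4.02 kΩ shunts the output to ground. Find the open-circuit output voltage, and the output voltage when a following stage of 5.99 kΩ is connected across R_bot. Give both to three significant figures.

Open-circuit: V = 3.85 × 4.02/(47.0 + 4.02) = 0.303 V.
With the load, R_bot becomes R_bot‖R_L = 2.406 kΩ, so V = 3.85 × 2.406/49.41 = 0.187 V.

Unloaded: 0.303 V; loaded: 0.187 V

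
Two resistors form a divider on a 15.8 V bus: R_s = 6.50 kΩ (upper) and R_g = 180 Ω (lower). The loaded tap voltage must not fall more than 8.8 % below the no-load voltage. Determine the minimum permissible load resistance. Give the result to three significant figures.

Output resistance R_th = R_s‖R_g = (6500 × 180)/6680 = 175.1 Ω.
The fractional drop is R_th/(R_th + R_L); requiring this ≤ 0.0880 gives R_L ≥ R_th(1/0.0880 − 1) = 175.1 × 10.36 = 1.82 kΩ.

R_L(min) ≈ 1.82 kΩ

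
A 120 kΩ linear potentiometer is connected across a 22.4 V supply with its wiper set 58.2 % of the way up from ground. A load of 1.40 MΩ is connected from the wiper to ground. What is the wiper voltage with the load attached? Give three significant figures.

V ≈ 12.8 V

The wiper splits the pot into (1−α)R = 50.16 kΩ above and αR = 69.84 kΩ below.
Lower section ‖ load = 66.52 kΩ.
V_wiper = 22.4 × 66.52/(50.16 + 66.52) = 12.8 V.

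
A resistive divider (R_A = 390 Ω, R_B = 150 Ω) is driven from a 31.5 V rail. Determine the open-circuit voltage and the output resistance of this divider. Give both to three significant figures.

V_th = 8.75 V, R_th = 108 Ω

V_th is the open-circuit tap voltage: 31.5 × 150/(390 + 150) = 8.75 V.
With the supply zeroed, R_A and R_B appear in parallel from the tap: R_th = R_A‖R_B = (390 × 150)/540.0 = 108 Ω.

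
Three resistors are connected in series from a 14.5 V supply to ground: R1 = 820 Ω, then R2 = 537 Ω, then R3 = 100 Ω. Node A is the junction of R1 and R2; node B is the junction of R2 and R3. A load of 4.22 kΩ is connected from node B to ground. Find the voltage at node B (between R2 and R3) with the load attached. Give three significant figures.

V ≈ 0.974 V

At node B, R3 is in parallel with the load: R3‖R_L = 97.69 Ω.
Below node A the resistance is R2 + (R3‖R_L) = 634.7 Ω, so V_A = 14.5 × 634.7/1455 = 6.326 V.
Then V_B = V_A × (R3‖R_L)/(R2 + R3‖R_L) = 6.326 × 97.69/634.7 = 0.974 V.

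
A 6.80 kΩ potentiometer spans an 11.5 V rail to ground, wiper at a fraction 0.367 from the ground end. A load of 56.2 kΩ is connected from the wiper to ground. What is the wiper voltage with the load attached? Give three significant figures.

V ≈ 4.11 V

The wiper splits the pot into (1−α)R = 4.304 kΩ above and αR = 2.496 kΩ below.
Lower section ‖ load = 2.389 kΩ.
V_wiper = 11.5 × 2.389/(4.304 + 2.389) = 4.11 V.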